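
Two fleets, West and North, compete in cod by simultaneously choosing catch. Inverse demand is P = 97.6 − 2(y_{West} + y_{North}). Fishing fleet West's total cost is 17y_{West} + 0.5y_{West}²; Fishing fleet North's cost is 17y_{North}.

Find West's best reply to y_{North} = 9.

12.52

Fishing fleet West's profit: π = y_{West}(97.6 − 2(y_{West} + y_{North})) − 17y_{West} − 0.5y_{West}².
∂π/∂y_{West} = 80.6 − 5y_{West} − 2y_{North} = 0, so y_{West} = 16.12 − 0.4y_{North}.
At y_{North} = 9: y_{West} = 16.12 − 0.4·9 = 12.52.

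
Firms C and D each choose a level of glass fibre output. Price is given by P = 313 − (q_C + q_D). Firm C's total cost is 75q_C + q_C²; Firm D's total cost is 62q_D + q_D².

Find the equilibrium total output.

97.8

Firm C's profit: π = q_C(313 − (q_C + q_D)) − 75q_C − q_C².
∂π/∂q_C = 238 − 4q_C − q_D = 0, so q_C = 59.5 − 0.25q_D.
By the same steps for D: q_D = 62.75 − 0.25q_C.
Solving the two reaction functions simultaneously: (1 − (−0.25)(−0.25))q_C = 59.5 − 0.25·62.75, so 0.9375q_C = 43.8125 and q_C = 701/15.
Then q_D = 62.75 − 0.25·(701/15) = 766/15.
Total output: 701/15 + 766/15 = 97.8.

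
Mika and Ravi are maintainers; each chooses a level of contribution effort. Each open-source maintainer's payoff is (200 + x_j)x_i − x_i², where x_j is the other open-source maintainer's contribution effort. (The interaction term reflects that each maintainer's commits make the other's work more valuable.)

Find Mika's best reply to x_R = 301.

250.5

Mika's payoff is (200 + x_R)x_M − x_M².
∂π/∂x_M = 200 + x_R − 2x_M = 0, so x_M = 100 + 0.5x_R.
At x_R = 301: x_M = 100 + 0.5·301 = 250.5.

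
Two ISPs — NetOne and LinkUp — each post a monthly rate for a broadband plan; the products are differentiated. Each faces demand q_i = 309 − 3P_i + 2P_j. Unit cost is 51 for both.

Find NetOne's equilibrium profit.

NetOne's profit: π = (P_{NetOne} − 51)(309 − 3P_{NetOne} + 2P_{LinkUp}).
∂π/∂P_{NetOne} = 462 − 6P_{NetOne} + 2P_{LinkUp} = 0 ⇒ P_{NetOne} = 77 + (1/3)P_{LinkUp}.
By symmetry P_{LinkUp} = P_{NetOne}; substituting into the reaction function, (2/3)P_{NetOne} = 77 and P_{NetOne} = 115.5.
q_{NetOne} = 309 − 3·115.5 + 2·115.5 = 193.5.
Profit = (115.5 − 51)·193.5 = 12480.75.

12480.75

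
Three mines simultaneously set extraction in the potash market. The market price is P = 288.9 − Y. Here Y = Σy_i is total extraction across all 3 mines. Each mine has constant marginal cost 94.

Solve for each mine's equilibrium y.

48.725

A representative mine's profit is π_i = y_i(288.9 − Y) − 94y_i, with Y = y_i + Σ_{j≠i} y_j.
First-order condition: 194.9 − 2y_i − Σ_{j≠i} y_j = 0.
Imposing symmetry (y_j = y for all j) turns Σ_{j≠i} y_j into 2y, so 194.9 = 4y and y = 48.725.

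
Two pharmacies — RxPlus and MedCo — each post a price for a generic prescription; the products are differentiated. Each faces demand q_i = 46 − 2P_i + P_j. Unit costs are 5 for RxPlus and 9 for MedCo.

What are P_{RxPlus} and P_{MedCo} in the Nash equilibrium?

19.2, 20.8

RxPlus's profit: π = (P_{RxPlus} − 5)(46 − 2P_{RxPlus} + P_{MedCo}).
∂π/∂P_{RxPlus} = 56 − 4P_{RxPlus} + P_{MedCo} = 0 ⇒ P_{RxPlus} = 14 + 0.25P_{MedCo}.
Similarly P_{MedCo} = 16 + 0.25P_{RxPlus}.
Plugging P_{MedCo} into RxPlus's best response: P_{RxPlus} = 14 + 0.25(16 + 0.25P_{RxPlus}) ⇒ 0.9375P_{RxPlus} = 18, so P_{RxPlus} = 19.2.
Then P_{MedCo} = 16 + 0.25·19.2 = 20.8.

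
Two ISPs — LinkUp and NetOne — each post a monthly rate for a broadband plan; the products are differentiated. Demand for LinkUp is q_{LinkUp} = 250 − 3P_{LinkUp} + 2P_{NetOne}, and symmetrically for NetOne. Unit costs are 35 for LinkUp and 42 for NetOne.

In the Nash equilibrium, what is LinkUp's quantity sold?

165.1875

LinkUp's profit: π = (P_{LinkUp} − 35)(250 − 3P_{LinkUp} + 2P_{NetOne}).
∂π/∂P_{LinkUp} = 355 − 6P_{LinkUp} + 2P_{NetOne} = 0 ⇒ P_{LinkUp} = 355/6 + (1/3)P_{NetOne}.
Similarly P_{NetOne} = 188/3 + (1/3)P_{LinkUp}.
Solving the two reaction functions simultaneously: (1 − (1/3)(1/3))P_{LinkUp} = 355/6 + (1/3)·(188/3), so (8/9)P_{LinkUp} = 1441/18 and P_{LinkUp} = 90.0625.
Then P_{NetOne} = 188/3 + (1/3)·90.0625 = 92.6875.
q_{LinkUp} = 250 − 3·90.0625 + 2·92.6875 = 165.1875.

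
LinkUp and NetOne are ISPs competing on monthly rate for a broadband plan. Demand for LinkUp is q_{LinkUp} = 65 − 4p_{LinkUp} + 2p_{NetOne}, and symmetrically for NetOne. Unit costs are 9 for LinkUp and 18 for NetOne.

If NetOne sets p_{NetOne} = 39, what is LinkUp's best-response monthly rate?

22.375

LinkUp's profit: π = (p_{LinkUp} − 9)(65 − 4p_{LinkUp} + 2p_{NetOne}).
∂π/∂p_{LinkUp} = 101 − 8p_{LinkUp} + 2p_{NetOne} = 0 ⇒ p_{LinkUp} = 12.625 + 0.25p_{NetOne}.
At p_{NetOne} = 39: p_{LinkUp} = 12.625 + 0.25·39 = 22.375.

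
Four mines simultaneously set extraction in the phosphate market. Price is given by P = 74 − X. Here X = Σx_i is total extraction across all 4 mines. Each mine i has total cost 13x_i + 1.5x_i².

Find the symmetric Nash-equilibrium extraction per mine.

7.625

A representative mine's profit is π_i = x_i(74 − X) − 13x_i − 1.5x_i², with X = x_i + Σ_{j≠i} x_j.
First-order condition: 61 − 5x_i − Σ_{j≠i} x_j = 0.
In a symmetric equilibrium every mine chooses the same x, so Σ_{j≠i} x_j = 3x. The condition becomes 61 − 8x = 0, giving x = 61/8 = 7.625.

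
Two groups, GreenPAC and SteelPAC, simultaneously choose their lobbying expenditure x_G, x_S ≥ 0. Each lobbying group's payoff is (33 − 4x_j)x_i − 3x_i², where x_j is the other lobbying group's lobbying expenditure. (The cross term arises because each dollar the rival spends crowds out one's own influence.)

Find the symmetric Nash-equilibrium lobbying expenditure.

GreenPAC's payoff is (33 − 4x_S)x_G − 3x_G².
∂π/∂x_G = 33 − 4x_S − 6x_G = 0, so x_G = 5.5 − (2/3)x_S.
By symmetry x_S = x_G; substituting into the reaction function, (5/3)x_G = 5.5 and x_G = 3.3.

3.3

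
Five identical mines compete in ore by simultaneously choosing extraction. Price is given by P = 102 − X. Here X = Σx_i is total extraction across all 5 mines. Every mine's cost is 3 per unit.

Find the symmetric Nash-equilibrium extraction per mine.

16.5

A representative mine's profit is π_i = x_i(102 − X) − 3x_i, with X = x_i + Σ_{j≠i} x_j.
First-order condition: 99 − 2x_i − Σ_{j≠i} x_j = 0.
Imposing symmetry (x_j = x for all j) turns Σ_{j≠i} x_j into 4x, so 99 = 6x and x = 16.5.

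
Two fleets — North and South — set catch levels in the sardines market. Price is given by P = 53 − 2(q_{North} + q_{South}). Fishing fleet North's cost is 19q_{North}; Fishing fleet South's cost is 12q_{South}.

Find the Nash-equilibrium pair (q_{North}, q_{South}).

4.5, 8

Fishing fleet North's profit: π = q_{North}(53 − 2(q_{North} + q_{South})) − 19q_{North}.
∂π/∂q_{North} = 34 − 4q_{North} − 2q_{South} = 0, so q_{North} = 8.5 − 0.5q_{South}.
By the same steps for South: q_{South} = 10.25 − 0.5q_{North}.
Substituting the second reaction function into the first: q_{North} = 8.5 − 0.5(10.25 − 0.5q_{North}), which gives 0.75q_{North} = 3.375 ⇒ q_{North} = 4.5.
Then q_{South} = 10.25 − 0.5·4.5 = 8.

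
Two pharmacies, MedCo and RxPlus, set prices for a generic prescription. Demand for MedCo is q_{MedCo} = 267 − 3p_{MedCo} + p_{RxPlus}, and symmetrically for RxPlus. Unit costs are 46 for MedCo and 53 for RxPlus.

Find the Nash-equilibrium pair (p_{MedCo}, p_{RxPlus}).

81.6, 84.6

MedCo's profit: π = (p_{MedCo} − 46)(267 − 3p_{MedCo} + p_{RxPlus}).
∂π/∂p_{MedCo} = 405 − 6p_{MedCo} + p_{RxPlus} = 0 ⇒ p_{MedCo} = 67.5 + (1/6)p_{RxPlus}.
Similarly p_{RxPlus} = 71 + (1/6)p_{MedCo}.
Solving the two reaction functions simultaneously: (1 − (1/6)(1/6))p_{MedCo} = 67.5 + (1/6)·71, so (35/36)p_{MedCo} = 238/3 and p_{MedCo} = 81.6.
Then p_{RxPlus} = 71 + (1/6)·81.6 = 84.6.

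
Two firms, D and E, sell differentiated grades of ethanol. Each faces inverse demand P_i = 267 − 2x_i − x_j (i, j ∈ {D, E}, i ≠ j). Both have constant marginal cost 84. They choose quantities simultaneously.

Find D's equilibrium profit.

2679.12

Firm D's profit: π = x_D(267 − 2x_D − x_E) − 84x_D.
∂π/∂x_D = 183 − 4x_D − x_E = 0 ⇒ x_D = 45.75 − 0.25x_E.
The game is symmetric, so in equilibrium x_E = x_D: the reaction function gives 1.25x_D = 45.75, hence x_D = 36.6.
P_D = 267 − 2·36.6 − 36.6 = 157.2.
Profit = (157.2 − 84)·36.6 = 2679.12.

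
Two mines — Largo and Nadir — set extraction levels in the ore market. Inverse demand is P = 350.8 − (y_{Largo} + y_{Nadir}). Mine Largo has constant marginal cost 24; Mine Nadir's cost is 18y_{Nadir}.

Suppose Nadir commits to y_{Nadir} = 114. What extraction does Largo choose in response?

106.4

Mine Largo's profit: π = y_{Largo}(350.8 − (y_{Largo} + y_{Nadir})) − 24y_{Largo}.
∂π/∂y_{Largo} = 326.8 − 2y_{Largo} − y_{Nadir} = 0, so y_{Largo} = 163.4 − 0.5y_{Nadir}.
At y_{Nadir} = 114: y_{Largo} = 163.4 − 0.5·114 = 106.4.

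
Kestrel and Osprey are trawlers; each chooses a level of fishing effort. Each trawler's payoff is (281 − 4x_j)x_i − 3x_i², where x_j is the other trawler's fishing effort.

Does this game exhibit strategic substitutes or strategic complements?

Kestrel's payoff is (281 − 4x_O)x_K − 3x_K².
∂π/∂x_K = 281 − 4x_O − 6x_K = 0, so x_K = 281/6 − (2/3)x_O.
The best-response slope dx_K/dx_O = −2/3 < 0: the reaction function is downward-sloping, so the choices are strategic substitutes.

strategic substitutes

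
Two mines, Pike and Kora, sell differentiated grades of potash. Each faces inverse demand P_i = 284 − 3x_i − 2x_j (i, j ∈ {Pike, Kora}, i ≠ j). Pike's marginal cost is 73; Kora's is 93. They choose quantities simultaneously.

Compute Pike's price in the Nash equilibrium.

155.875

Mine Pike's profit: π = x_{Pike}(284 − 3x_{Pike} − 2x_{Kora}) − 73x_{Pike}.
∂π/∂x_{Pike} = 211 − 6x_{Pike} − 2x_{Kora} = 0 ⇒ x_{Pike} = 211/6 − (1/3)x_{Kora}.
Similarly x_{Kora} = 191/6 − (1/3)x_{Pike}.
Substituting the second reaction function into the first: x_{Pike} = 211/6 − (1/3)(191/6 − (1/3)x_{Pike}), which gives (8/9)x_{Pike} = 221/9 ⇒ x_{Pike} = 27.625.
Then x_{Kora} = 191/6 − (1/3)·27.625 = 22.625.
P_{Pike} = 284 − 3·27.625 − 2·22.625 = 155.875.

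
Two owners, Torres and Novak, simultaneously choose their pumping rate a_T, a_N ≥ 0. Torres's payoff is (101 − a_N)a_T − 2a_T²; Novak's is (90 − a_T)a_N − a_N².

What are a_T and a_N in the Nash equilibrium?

16, 37

Expanding Torres's payoff: 101a_T − a_Na_T − 2a_T².
∂π/∂a_T = 101 − a_N − 4a_T = 0, so a_T = 25.25 − 0.25a_N.
Likewise for Novak: a_N = 45 − 0.5a_T.
Substituting the second reaction function into the first: a_T = 25.25 − 0.25(45 − 0.5a_T), which gives 0.875a_T = 14 ⇒ a_T = 16.
Then a_N = 45 − 0.5·16 = 37.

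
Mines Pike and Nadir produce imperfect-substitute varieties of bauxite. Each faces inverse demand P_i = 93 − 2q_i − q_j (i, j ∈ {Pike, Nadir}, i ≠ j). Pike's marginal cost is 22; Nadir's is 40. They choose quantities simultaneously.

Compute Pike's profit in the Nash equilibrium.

Mine Pike's profit: π = q_{Pike}(93 − 2q_{Pike} − q_{Nadir}) − 22q_{Pike}.
∂π/∂q_{Pike} = 71 − 4q_{Pike} − q_{Nadir} = 0 ⇒ q_{Pike} = 17.75 − 0.25q_{Nadir}.
Similarly q_{Nadir} = 13.25 − 0.25q_{Pike}.
Solving the two reaction functions simultaneously: (1 − (−0.25)(−0.25))q_{Pike} = 17.75 − 0.25·13.25, so 0.9375q_{Pike} = 14.4375 and q_{Pike} = 15.4.
Then q_{Nadir} = 13.25 − 0.25·15.4 = 9.4.
P_{Pike} = 93 − 2·15.4 − 9.4 = 52.8.
Profit = (52.8 − 22)·15.4 = 474.32.

474.32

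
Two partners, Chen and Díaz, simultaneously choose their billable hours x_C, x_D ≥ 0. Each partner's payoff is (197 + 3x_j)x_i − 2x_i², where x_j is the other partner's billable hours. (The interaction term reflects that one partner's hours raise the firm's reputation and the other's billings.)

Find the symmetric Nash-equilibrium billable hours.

197

Chen's payoff is (197 + 3x_D)x_C − 2x_C².
∂π/∂x_C = 197 + 3x_D − 4x_C = 0, so x_C = 49.25 + 0.75x_D.
The game is symmetric, so in equilibrium x_D = x_C: the reaction function gives 0.25x_C = 49.25, hence x_C = 197.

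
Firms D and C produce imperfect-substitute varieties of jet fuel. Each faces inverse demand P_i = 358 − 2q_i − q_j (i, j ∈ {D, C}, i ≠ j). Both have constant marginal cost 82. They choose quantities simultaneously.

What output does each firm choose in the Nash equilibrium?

Firm D's profit: π = q_D(358 − 2q_D − q_C) − 82q_D.
∂π/∂q_D = 276 − 4q_D − q_C = 0 ⇒ q_D = 69 − 0.25q_C.
The game is symmetric, so in equilibrium q_C = q_D: the reaction function gives 1.25q_D = 69, hence q_D = 55.2.

55.2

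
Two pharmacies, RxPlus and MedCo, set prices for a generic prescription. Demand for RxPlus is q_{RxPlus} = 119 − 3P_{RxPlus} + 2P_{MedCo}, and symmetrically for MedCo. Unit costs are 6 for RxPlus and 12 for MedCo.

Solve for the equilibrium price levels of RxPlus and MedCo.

35.375, 37.625

RxPlus's profit: π = (P_{RxPlus} − 6)(119 − 3P_{RxPlus} + 2P_{MedCo}).
∂π/∂P_{RxPlus} = 137 − 6P_{RxPlus} + 2P_{MedCo} = 0 ⇒ P_{RxPlus} = 137/6 + (1/3)P_{MedCo}.
Similarly P_{MedCo} = 155/6 + (1/3)P_{RxPlus}.
Solving the two reaction functions simultaneously: (1 − (1/3)(1/3))P_{RxPlus} = 137/6 + (1/3)·(155/6), so (8/9)P_{RxPlus} = 283/9 and P_{RxPlus} = 35.375.
Then P_{MedCo} = 155/6 + (1/3)·35.375 = 37.625.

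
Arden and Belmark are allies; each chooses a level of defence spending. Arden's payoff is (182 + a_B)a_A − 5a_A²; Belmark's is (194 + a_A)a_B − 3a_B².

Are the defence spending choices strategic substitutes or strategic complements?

strategic complements

Expanding Arden's payoff: 182a_A + a_Ba_A − 5a_A².
∂π/∂a_A = 182 + a_B − 10a_A = 0, so a_A = 18.2 + 0.1a_B.
The best-response slope da_A/da_B = 0.1 > 0: the reaction function is upward-sloping, so the choices are strategic complements.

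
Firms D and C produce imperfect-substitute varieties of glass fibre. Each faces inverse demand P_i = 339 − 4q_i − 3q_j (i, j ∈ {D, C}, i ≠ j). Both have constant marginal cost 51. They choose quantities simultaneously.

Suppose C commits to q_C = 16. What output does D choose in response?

30

Firm D's profit: π = q_D(339 − 4q_D − 3q_C) − 51q_D.
∂π/∂q_D = 288 − 8q_D − 3q_C = 0 ⇒ q_D = 36 − 0.375q_C.
At q_C = 16: q_D = 36 − 0.375·16 = 30.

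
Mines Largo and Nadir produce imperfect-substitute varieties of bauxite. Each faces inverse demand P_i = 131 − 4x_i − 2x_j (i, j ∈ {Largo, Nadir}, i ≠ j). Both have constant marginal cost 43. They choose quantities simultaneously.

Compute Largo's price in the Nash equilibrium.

Mine Largo's profit: π = x_{Largo}(131 − 4x_{Largo} − 2x_{Nadir}) − 43x_{Largo}.
∂π/∂x_{Largo} = 88 − 8x_{Largo} − 2x_{Nadir} = 0 ⇒ x_{Largo} = 11 − 0.25x_{Nadir}.
Setting x_{Largo} = x_{Nadir} in the reaction function: x_{Largo} = 11 − 0.25x_{Largo}, so x_{Largo} = 11 / 1.25 = 8.8.
P_{Largo} = 131 − 4·8.8 − 2·8.8 = 78.2.

78.2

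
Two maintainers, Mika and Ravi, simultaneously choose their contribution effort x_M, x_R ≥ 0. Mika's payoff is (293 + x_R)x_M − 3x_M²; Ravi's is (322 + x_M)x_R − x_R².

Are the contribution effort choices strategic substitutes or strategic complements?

strategic complements

Expanding Mika's payoff: 293x_M + x_Rx_M − 3x_M².
∂π/∂x_M = 293 + x_R − 6x_M = 0, so x_M = 293/6 + (1/6)x_R.
The best-response slope dx_M/dx_R = 1/6 > 0: the reaction function is upward-sloping, so the choices are strategic complements.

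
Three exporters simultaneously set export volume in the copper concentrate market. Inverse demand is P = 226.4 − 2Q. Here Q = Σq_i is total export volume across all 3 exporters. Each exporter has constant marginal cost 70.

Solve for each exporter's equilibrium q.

A representative exporter's profit is π_i = q_i(226.4 − 2Q) − 70q_i, with Q = q_i + Σ_{j≠i} q_j.
First-order condition: 156.4 − 4q_i − 2Σ_{j≠i} q_j = 0.
Imposing symmetry (q_j = q for all j) turns Σ_{j≠i} q_j into 2q, so 156.4 = 8q and q = 19.55.

19.55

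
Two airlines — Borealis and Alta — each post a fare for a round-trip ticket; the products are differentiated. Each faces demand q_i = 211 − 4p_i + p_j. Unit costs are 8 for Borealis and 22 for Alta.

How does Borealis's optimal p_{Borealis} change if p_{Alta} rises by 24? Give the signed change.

Borealis's profit: π = (p_{Borealis} − 8)(211 − 4p_{Borealis} + p_{Alta}).
∂π/∂p_{Borealis} = 243 − 8p_{Borealis} + p_{Alta} = 0 ⇒ p_{Borealis} = 30.375 + 0.125p_{Alta}.
The reaction-function slope is 0.125, so a 24-unit rise in p_{Alta} moves p_{Borealis} by 0.125 × 24 = 3. Borealis's best response rises — the actions are strategic complements.

3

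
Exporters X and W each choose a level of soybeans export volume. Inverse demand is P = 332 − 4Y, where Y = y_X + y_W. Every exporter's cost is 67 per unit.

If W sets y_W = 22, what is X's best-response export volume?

Exporter X's profit: π = y_X(332 − 4(y_X + y_W)) − 67y_X.
∂π/∂y_X = 265 − 8y_X − 4y_W = 0, so y_X = 33.125 − 0.5y_W.
At y_W = 22: y_X = 33.125 − 0.5·22 = 22.125.

22.125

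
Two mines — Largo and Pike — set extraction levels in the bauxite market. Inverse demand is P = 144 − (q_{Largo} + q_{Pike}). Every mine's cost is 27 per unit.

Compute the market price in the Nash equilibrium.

Mine Largo's profit: π = q_{Largo}(144 − (q_{Largo} + q_{Pike})) − 27q_{Largo}.
∂π/∂q_{Largo} = 117 − 2q_{Largo} − q_{Pike} = 0, so q_{Largo} = 58.5 − 0.5q_{Pike}.
Setting q_{Largo} = q_{Pike} in the reaction function: q_{Largo} = 58.5 − 0.5q_{Largo}, so q_{Largo} = 58.5 / 1.5 = 39.
Equilibrium price: P = 144 − 78 = 66.

66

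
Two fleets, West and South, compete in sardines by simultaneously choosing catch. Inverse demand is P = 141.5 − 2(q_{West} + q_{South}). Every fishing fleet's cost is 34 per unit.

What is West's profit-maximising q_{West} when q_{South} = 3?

25.375

Fishing fleet West's profit: π = q_{West}(141.5 − 2(q_{West} + q_{South})) − 34q_{West}.
∂π/∂q_{West} = 107.5 − 4q_{West} − 2q_{South} = 0, so q_{West} = 26.875 − 0.5q_{South}.
At q_{South} = 3: q_{West} = 26.875 − 0.5·3 = 25.375.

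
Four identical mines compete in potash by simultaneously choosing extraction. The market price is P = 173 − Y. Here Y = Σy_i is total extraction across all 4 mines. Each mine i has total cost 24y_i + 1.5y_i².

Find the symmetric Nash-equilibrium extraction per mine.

A representative mine's profit is π_i = y_i(173 − Y) − 24y_i − 1.5y_i², with Y = y_i + Σ_{j≠i} y_j.
First-order condition: 149 − 5y_i − Σ_{j≠i} y_j = 0.
In a symmetric equilibrium every mine chooses the same y, so Σ_{j≠i} y_j = 3y. The condition becomes 149 − 8y = 0, giving y = 149/8 = 18.625.

18.625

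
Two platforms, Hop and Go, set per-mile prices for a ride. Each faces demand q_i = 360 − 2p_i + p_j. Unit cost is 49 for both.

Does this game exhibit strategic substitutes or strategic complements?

Hop's profit: π = (p_{Hop} − 49)(360 − 2p_{Hop} + p_{Go}).
∂π/∂p_{Hop} = 458 − 4p_{Hop} + p_{Go} = 0 ⇒ p_{Hop} = 114.5 + 0.25p_{Go}.
The best-response slope dp_{Hop}/dp_{Go} = 0.25 > 0: the reaction function is upward-sloping, so the choices are strategic complements.

strategic complements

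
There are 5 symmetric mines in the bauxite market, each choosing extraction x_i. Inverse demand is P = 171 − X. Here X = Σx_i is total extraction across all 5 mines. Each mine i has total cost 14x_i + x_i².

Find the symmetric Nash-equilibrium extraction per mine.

19.625

A representative mine's profit is π_i = x_i(171 − X) − 14x_i − x_i², with X = x_i + Σ_{j≠i} x_j.
First-order condition: 157 − 4x_i − Σ_{j≠i} x_j = 0.
With identical mines, set every x_j = x: then 157 − 4x − 4x = 0, i.e. x = 157/8 = 19.625.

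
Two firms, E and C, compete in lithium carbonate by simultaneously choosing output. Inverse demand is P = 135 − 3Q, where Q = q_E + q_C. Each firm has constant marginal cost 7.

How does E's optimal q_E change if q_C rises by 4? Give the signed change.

-2

Firm E's profit: π = q_E(135 − 3(q_E + q_C)) − 7q_E.
∂π/∂q_E = 128 − 6q_E − 3q_C = 0, so q_E = 64/3 − 0.5q_C.
The reaction-function slope is −0.5, so a 4-unit rise in q_C moves q_E by −0.5 × 4 = −2. E's best response falls — the actions are strategic substitutes.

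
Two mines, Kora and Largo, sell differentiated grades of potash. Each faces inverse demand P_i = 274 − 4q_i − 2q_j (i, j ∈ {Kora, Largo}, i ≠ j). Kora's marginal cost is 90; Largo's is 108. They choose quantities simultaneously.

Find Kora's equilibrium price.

166

Mine Kora's profit: π = q_{Kora}(274 − 4q_{Kora} − 2q_{Largo}) − 90q_{Kora}.
∂π/∂q_{Kora} = 184 − 8q_{Kora} − 2q_{Largo} = 0 ⇒ q_{Kora} = 23 − 0.25q_{Largo}.
Similarly q_{Largo} = 20.75 − 0.25q_{Kora}.
Solving the two reaction functions simultaneously: (1 − (−0.25)(−0.25))q_{Kora} = 23 − 0.25·20.75, so 0.9375q_{Kora} = 17.8125 and q_{Kora} = 19.
Then q_{Largo} = 20.75 − 0.25·19 = 16.
P_{Kora} = 274 − 4·19 − 2·16 = 166.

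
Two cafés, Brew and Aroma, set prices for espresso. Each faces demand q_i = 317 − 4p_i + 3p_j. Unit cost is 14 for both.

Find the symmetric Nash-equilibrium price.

Brew's profit: π = (p_{Brew} − 14)(317 − 4p_{Brew} + 3p_{Aroma}).
∂π/∂p_{Brew} = 373 − 8p_{Brew} + 3p_{Aroma} = 0 ⇒ p_{Brew} = 46.625 + 0.375p_{Aroma}.
The game is symmetric, so in equilibrium p_{Aroma} = p_{Brew}: the reaction function gives 0.625p_{Brew} = 46.625, hence p_{Brew} = 74.6.

74.6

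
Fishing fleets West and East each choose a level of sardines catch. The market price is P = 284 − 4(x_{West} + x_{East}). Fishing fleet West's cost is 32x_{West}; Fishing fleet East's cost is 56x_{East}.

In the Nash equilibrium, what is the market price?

124

Fishing fleet West's profit: π = x_{West}(284 − 4(x_{West} + x_{East})) − 32x_{West}.
∂π/∂x_{West} = 252 − 8x_{West} − 4x_{East} = 0, so x_{West} = 31.5 − 0.5x_{East}.
By the same steps for East: x_{East} = 28.5 − 0.5x_{West}.
Plugging x_{East} into West's best response: x_{West} = 31.5 − 0.5(28.5 − 0.5x_{West}) ⇒ 0.75x_{West} = 17.25, so x_{West} = 23.
Then x_{East} = 28.5 − 0.5·23 = 17.
Equilibrium price: P = 284 − 4·40 = 124.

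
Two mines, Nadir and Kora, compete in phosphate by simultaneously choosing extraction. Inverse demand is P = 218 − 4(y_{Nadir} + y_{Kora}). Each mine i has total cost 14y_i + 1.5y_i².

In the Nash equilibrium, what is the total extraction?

27.2

Mine Nadir's profit: π = y_{Nadir}(218 − 4(y_{Nadir} + y_{Kora})) − 14y_{Nadir} − 1.5y_{Nadir}².
∂π/∂y_{Nadir} = 204 − 11y_{Nadir} − 4y_{Kora} = 0, so y_{Nadir} = 204/11 − (4/11)y_{Kora}.
Setting y_{Nadir} = y_{Kora} in the reaction function: y_{Nadir} = 204/11 − (4/11)y_{Nadir}, so y_{Nadir} = (204/11) / (15/11) = 13.6.
Total extraction: 13.6 + 13.6 = 27.2.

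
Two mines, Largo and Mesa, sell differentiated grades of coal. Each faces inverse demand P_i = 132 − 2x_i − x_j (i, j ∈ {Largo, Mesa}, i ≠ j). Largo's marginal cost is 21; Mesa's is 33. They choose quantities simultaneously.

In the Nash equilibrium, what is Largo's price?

Mine Largo's profit: π = x_{Largo}(132 − 2x_{Largo} − x_{Mesa}) − 21x_{Largo}.
∂π/∂x_{Largo} = 111 − 4x_{Largo} − x_{Mesa} = 0 ⇒ x_{Largo} = 27.75 − 0.25x_{Mesa}.
Similarly x_{Mesa} = 24.75 − 0.25x_{Largo}.
Plugging x_{Mesa} into Largo's best response: x_{Largo} = 27.75 − 0.25(24.75 − 0.25x_{Largo}) ⇒ 0.9375x_{Largo} = 21.5625, so x_{Largo} = 23.
Then x_{Mesa} = 24.75 − 0.25·23 = 19.
P_{Largo} = 132 − 2·23 − 19 = 67.

67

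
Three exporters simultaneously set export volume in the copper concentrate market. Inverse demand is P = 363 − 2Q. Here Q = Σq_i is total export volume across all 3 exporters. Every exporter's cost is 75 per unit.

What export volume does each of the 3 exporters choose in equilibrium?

A representative exporter's profit is π_i = q_i(363 − 2Q) − 75q_i, with Q = q_i + Σ_{j≠i} q_j.
First-order condition: 288 − 4q_i − 2Σ_{j≠i} q_j = 0.
With identical exporters, set every q_j = q: then 288 − 4q − 4q = 0, i.e. q = 288/8 = 36.

36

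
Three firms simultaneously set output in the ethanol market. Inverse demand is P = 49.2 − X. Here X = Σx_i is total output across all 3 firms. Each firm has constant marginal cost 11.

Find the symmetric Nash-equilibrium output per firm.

A representative firm's profit is π_i = x_i(49.2 − X) − 11x_i, with X = x_i + Σ_{j≠i} x_j.
First-order condition: 38.2 − 2x_i − Σ_{j≠i} x_j = 0.
In a symmetric equilibrium every firm chooses the same x, so Σ_{j≠i} x_j = 2x. The condition becomes 38.2 − 4x = 0, giving x = 38.2/4 = 9.55.

9.55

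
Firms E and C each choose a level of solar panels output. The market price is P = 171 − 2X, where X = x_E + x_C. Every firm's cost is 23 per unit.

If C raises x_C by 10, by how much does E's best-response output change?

Firm E's profit: π = x_E(171 − 2(x_E + x_C)) − 23x_E.
∂π/∂x_E = 148 − 4x_E − 2x_C = 0, so x_E = 37 − 0.5x_C.
The reaction-function slope is −0.5, so a 10-unit rise in x_C moves x_E by −0.5 × 10 = −5. E's best response falls — the actions are strategic substitutes.

-5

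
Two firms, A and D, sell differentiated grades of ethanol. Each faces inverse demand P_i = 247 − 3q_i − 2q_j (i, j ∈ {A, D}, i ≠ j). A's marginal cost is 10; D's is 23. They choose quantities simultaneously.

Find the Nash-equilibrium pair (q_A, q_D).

30.4375, 27.1875

Firm A's profit: π = q_A(247 − 3q_A − 2q_D) − 10q_A.
∂π/∂q_A = 237 − 6q_A − 2q_D = 0 ⇒ q_A = 39.5 − (1/3)q_D.
Similarly q_D = 112/3 − (1/3)q_A.
Substituting the second reaction function into the first: q_A = 39.5 − (1/3)(112/3 − (1/3)q_A), which gives (8/9)q_A = 487/18 ⇒ q_A = 30.4375.
Then q_D = 112/3 − (1/3)·30.4375 = 27.1875.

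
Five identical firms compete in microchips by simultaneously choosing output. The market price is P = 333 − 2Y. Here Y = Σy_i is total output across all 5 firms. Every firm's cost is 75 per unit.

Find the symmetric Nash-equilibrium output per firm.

21.5

A representative firm's profit is π_i = y_i(333 − 2Y) − 75y_i, with Y = y_i + Σ_{j≠i} y_j.
First-order condition: 258 − 4y_i − 2Σ_{j≠i} y_j = 0.
Imposing symmetry (y_j = y for all j) turns Σ_{j≠i} y_j into 4y, so 258 = 12y and y = 21.5.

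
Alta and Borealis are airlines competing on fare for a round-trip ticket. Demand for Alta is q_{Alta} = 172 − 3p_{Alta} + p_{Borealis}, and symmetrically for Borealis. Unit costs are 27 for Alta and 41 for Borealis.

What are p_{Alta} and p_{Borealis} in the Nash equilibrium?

Alta's profit: π = (p_{Alta} − 27)(172 − 3p_{Alta} + p_{Borealis}).
∂π/∂p_{Alta} = 253 − 6p_{Alta} + p_{Borealis} = 0 ⇒ p_{Alta} = 253/6 + (1/6)p_{Borealis}.
Similarly p_{Borealis} = 295/6 + (1/6)p_{Alta}.
Plugging p_{Borealis} into Alta's best response: p_{Alta} = 253/6 + (1/6)(295/6 + (1/6)p_{Alta}) ⇒ (35/36)p_{Alta} = 1813/36, so p_{Alta} = 51.8.
Then p_{Borealis} = 295/6 + (1/6)·51.8 = 57.8.

51.8, 57.8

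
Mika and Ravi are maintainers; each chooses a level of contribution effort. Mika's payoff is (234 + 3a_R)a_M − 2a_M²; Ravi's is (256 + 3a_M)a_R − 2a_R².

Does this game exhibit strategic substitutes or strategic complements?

strategic complements

Expanding Mika's payoff: 234a_M + 3a_Ra_M − 2a_M².
∂π/∂a_M = 234 + 3a_R − 4a_M = 0, so a_M = 58.5 + 0.75a_R.
The best-response slope da_M/da_R = 0.75 > 0: the reaction function is upward-sloping, so the choices are strategic complements.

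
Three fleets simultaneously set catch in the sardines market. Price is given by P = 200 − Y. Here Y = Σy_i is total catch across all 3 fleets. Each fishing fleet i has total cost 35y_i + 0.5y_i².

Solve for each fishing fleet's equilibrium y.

A representative fishing fleet's profit is π_i = y_i(200 − Y) − 35y_i − 0.5y_i², with Y = y_i + Σ_{j≠i} y_j.
First-order condition: 165 − 3y_i − Σ_{j≠i} y_j = 0.
In a symmetric equilibrium every fishing fleet chooses the same y, so Σ_{j≠i} y_j = 2y. The condition becomes 165 − 5y = 0, giving y = 165/5 = 33.

33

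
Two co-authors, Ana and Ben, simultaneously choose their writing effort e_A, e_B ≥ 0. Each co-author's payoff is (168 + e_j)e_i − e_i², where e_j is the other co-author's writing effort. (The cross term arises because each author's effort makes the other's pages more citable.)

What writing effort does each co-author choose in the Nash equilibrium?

Ana's payoff is (168 + e_B)e_A − e_A².
∂π/∂e_A = 168 + e_B − 2e_A = 0, so e_A = 84 + 0.5e_B.
Setting e_A = e_B in the reaction function: e_A = 84 + 0.5e_A, so e_A = 84 / 0.5 = 168.

168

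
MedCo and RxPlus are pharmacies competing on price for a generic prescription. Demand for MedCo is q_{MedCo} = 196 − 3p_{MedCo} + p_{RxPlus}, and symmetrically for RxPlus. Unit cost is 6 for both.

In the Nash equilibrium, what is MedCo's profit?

MedCo's profit: π = (p_{MedCo} − 6)(196 − 3p_{MedCo} + p_{RxPlus}).
∂π/∂p_{MedCo} = 214 − 6p_{MedCo} + p_{RxPlus} = 0 ⇒ p_{MedCo} = 107/3 + (1/6)p_{RxPlus}.
By symmetry p_{RxPlus} = p_{MedCo}; substituting into the reaction function, (5/6)p_{MedCo} = 107/3 and p_{MedCo} = 42.8.
q_{MedCo} = 196 − 3·42.8 + 42.8 = 110.4.
Profit = (42.8 − 6)·110.4 = 4062.72.

4062.72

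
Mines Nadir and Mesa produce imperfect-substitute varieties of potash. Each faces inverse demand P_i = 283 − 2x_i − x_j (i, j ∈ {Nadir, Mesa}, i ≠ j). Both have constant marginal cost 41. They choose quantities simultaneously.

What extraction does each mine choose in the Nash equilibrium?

48.4

Mine Nadir's profit: π = x_{Nadir}(283 − 2x_{Nadir} − x_{Mesa}) − 41x_{Nadir}.
∂π/∂x_{Nadir} = 242 − 4x_{Nadir} − x_{Mesa} = 0 ⇒ x_{Nadir} = 60.5 − 0.25x_{Mesa}.
By symmetry x_{Mesa} = x_{Nadir}; substituting into the reaction function, 1.25x_{Nadir} = 60.5 and x_{Nadir} = 48.4.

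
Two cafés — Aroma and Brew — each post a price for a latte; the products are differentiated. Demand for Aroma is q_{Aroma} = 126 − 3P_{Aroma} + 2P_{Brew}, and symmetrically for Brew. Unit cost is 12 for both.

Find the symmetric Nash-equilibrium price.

Aroma's profit: π = (P_{Aroma} − 12)(126 − 3P_{Aroma} + 2P_{Brew}).
∂π/∂P_{Aroma} = 162 − 6P_{Aroma} + 2P_{Brew} = 0 ⇒ P_{Aroma} = 27 + (1/3)P_{Brew}.
The game is symmetric, so in equilibrium P_{Brew} = P_{Aroma}: the reaction function gives (2/3)P_{Aroma} = 27, hence P_{Aroma} = 40.5.

40.5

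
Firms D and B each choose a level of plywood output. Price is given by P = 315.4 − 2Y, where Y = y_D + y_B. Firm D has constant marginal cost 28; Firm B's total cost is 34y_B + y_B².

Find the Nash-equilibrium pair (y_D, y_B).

Firm D's profit: π = y_D(315.4 − 2(y_D + y_B)) − 28y_D.
∂π/∂y_D = 287.4 − 4y_D − 2y_B = 0, so y_D = 71.85 − 0.5y_B.
For B: ∂π/∂y_B = 281.4 − 6y_B − 2y_D = 0 ⇒ y_B = 46.9 − (1/3)y_D.
Plugging y_B into D's best response: y_D = 71.85 − 0.5(46.9 − (1/3)y_D) ⇒ (5/6)y_D = 48.4, so y_D = 58.08.
Then y_B = 46.9 − (1/3)·58.08 = 27.54.

58.08, 27.54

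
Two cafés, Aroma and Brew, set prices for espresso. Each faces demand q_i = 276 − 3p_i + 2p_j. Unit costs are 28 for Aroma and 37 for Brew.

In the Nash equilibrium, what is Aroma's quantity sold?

191.0625

Aroma's profit: π = (p_{Aroma} − 28)(276 − 3p_{Aroma} + 2p_{Brew}).
∂π/∂p_{Aroma} = 360 − 6p_{Aroma} + 2p_{Brew} = 0 ⇒ p_{Aroma} = 60 + (1/3)p_{Brew}.
Similarly p_{Brew} = 64.5 + (1/3)p_{Aroma}.
Substituting the second reaction function into the first: p_{Aroma} = 60 + (1/3)(64.5 + (1/3)p_{Aroma}), which gives (8/9)p_{Aroma} = 81.5 ⇒ p_{Aroma} = 91.6875.
Then p_{Brew} = 64.5 + (1/3)·91.6875 = 95.0625.
q_{Aroma} = 276 − 3·91.6875 + 2·95.0625 = 191.0625.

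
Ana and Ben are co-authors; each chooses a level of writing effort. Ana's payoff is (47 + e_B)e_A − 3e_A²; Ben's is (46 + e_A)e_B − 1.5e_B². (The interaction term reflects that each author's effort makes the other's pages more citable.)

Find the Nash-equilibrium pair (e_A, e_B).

Expanding Ana's payoff: 47e_A + e_Be_A − 3e_A².
∂π/∂e_A = 47 + e_B − 6e_A = 0, so e_A = 47/6 + (1/6)e_B.
Likewise for Ben: e_B = 46/3 + (1/3)e_A.
Plugging e_B into Ana's best response: e_A = 47/6 + (1/6)(46/3 + (1/3)e_A) ⇒ (17/18)e_A = 187/18, so e_A = 11.
Then e_B = 46/3 + (1/3)·11 = 19.

11, 19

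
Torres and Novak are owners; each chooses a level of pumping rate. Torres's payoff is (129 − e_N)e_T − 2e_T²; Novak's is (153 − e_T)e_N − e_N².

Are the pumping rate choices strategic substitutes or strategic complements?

strategic substitutes

Expanding Torres's payoff: 129e_T − e_Ne_T − 2e_T².
∂π/∂e_T = 129 − e_N − 4e_T = 0, so e_T = 32.25 − 0.25e_N.
The best-response slope de_T/de_N = −0.25 < 0: the reaction function is downward-sloping, so the choices are strategic substitutes.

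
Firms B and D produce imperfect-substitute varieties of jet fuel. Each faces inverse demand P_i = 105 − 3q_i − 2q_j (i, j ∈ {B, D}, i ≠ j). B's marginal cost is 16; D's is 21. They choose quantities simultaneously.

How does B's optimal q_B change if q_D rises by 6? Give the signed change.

Firm B's profit: π = q_B(105 − 3q_B − 2q_D) − 16q_B.
∂π/∂q_B = 89 − 6q_B − 2q_D = 0 ⇒ q_B = 89/6 − (1/3)q_D.
The reaction-function slope is −1/3, so a 6-unit rise in q_D moves q_B by −1/3 × 6 = −2. B's best response falls — the actions are strategic substitutes.

-2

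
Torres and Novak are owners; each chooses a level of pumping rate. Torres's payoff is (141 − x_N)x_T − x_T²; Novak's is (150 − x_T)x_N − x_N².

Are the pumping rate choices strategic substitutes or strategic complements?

Expanding Torres's payoff: 141x_T − x_Nx_T − x_T².
∂π/∂x_T = 141 − x_N − 2x_T = 0, so x_T = 70.5 − 0.5x_N.
The best-response slope dx_T/dx_N = −0.5 < 0: the reaction function is downward-sloping, so the choices are strategic substitutes.

strategic substitutes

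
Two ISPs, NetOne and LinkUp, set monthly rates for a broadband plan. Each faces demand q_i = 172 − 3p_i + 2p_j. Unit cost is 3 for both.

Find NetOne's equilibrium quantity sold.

NetOne's profit: π = (p_{NetOne} − 3)(172 − 3p_{NetOne} + 2p_{LinkUp}).
∂π/∂p_{NetOne} = 181 − 6p_{NetOne} + 2p_{LinkUp} = 0 ⇒ p_{NetOne} = 181/6 + (1/3)p_{LinkUp}.
Setting p_{NetOne} = p_{LinkUp} in the reaction function: p_{NetOne} = 181/6 + (1/3)p_{NetOne}, so p_{NetOne} = (181/6) / (2/3) = 45.25.
q_{NetOne} = 172 − 3·45.25 + 2·45.25 = 126.75.

126.75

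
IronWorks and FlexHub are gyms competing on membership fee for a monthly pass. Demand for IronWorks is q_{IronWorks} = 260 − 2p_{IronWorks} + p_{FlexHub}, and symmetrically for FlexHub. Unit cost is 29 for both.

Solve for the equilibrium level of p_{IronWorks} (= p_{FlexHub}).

IronWorks's profit: π = (p_{IronWorks} − 29)(260 − 2p_{IronWorks} + p_{FlexHub}).
∂π/∂p_{IronWorks} = 318 − 4p_{IronWorks} + p_{FlexHub} = 0 ⇒ p_{IronWorks} = 79.5 + 0.25p_{FlexHub}.
The game is symmetric, so in equilibrium p_{FlexHub} = p_{IronWorks}: the reaction function gives 0.75p_{IronWorks} = 79.5, hence p_{IronWorks} = 106.

106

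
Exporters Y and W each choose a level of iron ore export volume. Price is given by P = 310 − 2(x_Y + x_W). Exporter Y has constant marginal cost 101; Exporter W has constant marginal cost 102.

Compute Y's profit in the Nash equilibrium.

Exporter Y's profit: π = x_Y(310 − 2(x_Y + x_W)) − 101x_Y.
∂π/∂x_Y = 209 − 4x_Y − 2x_W = 0, so x_Y = 52.25 − 0.5x_W.
By the same steps for W: x_W = 52 − 0.5x_Y.
Plugging x_W into Y's best response: x_Y = 52.25 − 0.5(52 − 0.5x_Y) ⇒ 0.75x_Y = 26.25, so x_Y = 35.
Then x_W = 52 − 0.5·35 = 34.5.
Price P = 310 − 2·69.5 = 171.
Y's profit: (171 − 101)·35 = 2450.

2450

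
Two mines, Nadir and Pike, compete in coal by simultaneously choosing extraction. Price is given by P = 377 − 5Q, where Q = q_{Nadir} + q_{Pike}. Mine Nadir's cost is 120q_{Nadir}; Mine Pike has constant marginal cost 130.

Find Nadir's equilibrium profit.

Mine Nadir's profit: π = q_{Nadir}(377 − 5(q_{Nadir} + q_{Pike})) − 120q_{Nadir}.
∂π/∂q_{Nadir} = 257 − 10q_{Nadir} − 5q_{Pike} = 0, so q_{Nadir} = 25.7 − 0.5q_{Pike}.
By the same steps for Pike: q_{Pike} = 24.7 − 0.5q_{Nadir}.
Plugging q_{Pike} into Nadir's best response: q_{Nadir} = 25.7 − 0.5(24.7 − 0.5q_{Nadir}) ⇒ 0.75q_{Nadir} = 13.35, so q_{Nadir} = 17.8.
Then q_{Pike} = 24.7 − 0.5·17.8 = 15.8.
Price P = 377 − 5·33.6 = 209.
Nadir's profit: (209 − 120)·17.8 = 1584.2.

1584.2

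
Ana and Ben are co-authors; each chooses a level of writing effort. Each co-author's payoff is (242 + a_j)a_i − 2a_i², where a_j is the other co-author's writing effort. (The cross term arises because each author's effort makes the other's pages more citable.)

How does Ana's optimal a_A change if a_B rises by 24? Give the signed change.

6

Ana's payoff is (242 + a_B)a_A − 2a_A².
∂π/∂a_A = 242 + a_B − 4a_A = 0, so a_A = 60.5 + 0.25a_B.
The reaction-function slope is 0.25, so a 24-unit rise in a_B moves a_A by 0.25 × 24 = 6. Ana's best response rises — the actions are strategic complements.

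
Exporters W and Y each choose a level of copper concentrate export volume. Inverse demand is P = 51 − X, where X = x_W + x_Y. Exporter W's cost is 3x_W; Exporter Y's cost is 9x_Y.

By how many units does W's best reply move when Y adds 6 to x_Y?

-3

Exporter W's profit: π = x_W(51 − (x_W + x_Y)) − 3x_W.
∂π/∂x_W = 48 − 2x_W − x_Y = 0, so x_W = 24 − 0.5x_Y.
The reaction-function slope is −0.5, so a 6-unit rise in x_Y moves x_W by −0.5 × 6 = −3. W's best response falls — the actions are strategic substitutes.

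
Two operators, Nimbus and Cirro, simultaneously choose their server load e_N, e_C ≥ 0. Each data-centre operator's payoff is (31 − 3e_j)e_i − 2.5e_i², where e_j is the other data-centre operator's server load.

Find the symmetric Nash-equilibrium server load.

3.875

Nimbus's payoff is (31 − 3e_C)e_N − 2.5e_N².
∂π/∂e_N = 31 − 3e_C − 5e_N = 0, so e_N = 6.2 − 0.6e_C.
By symmetry e_C = e_N; substituting into the reaction function, 1.6e_N = 6.2 and e_N = 3.875.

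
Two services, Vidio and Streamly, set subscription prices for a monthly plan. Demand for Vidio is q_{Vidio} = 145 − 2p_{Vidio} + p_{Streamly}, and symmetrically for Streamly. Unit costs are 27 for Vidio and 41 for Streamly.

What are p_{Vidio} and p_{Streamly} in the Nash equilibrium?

Vidio's profit: π = (p_{Vidio} − 27)(145 − 2p_{Vidio} + p_{Streamly}).
∂π/∂p_{Vidio} = 199 − 4p_{Vidio} + p_{Streamly} = 0 ⇒ p_{Vidio} = 49.75 + 0.25p_{Streamly}.
Similarly p_{Streamly} = 56.75 + 0.25p_{Vidio}.
Plugging p_{Streamly} into Vidio's best response: p_{Vidio} = 49.75 + 0.25(56.75 + 0.25p_{Vidio}) ⇒ 0.9375p_{Vidio} = 63.9375, so p_{Vidio} = 68.2.
Then p_{Streamly} = 56.75 + 0.25·68.2 = 73.8.

68.2, 73.8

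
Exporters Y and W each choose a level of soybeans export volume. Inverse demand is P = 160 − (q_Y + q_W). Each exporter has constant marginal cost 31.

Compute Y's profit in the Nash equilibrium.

Exporter Y's profit: π = q_Y(160 − (q_Y + q_W)) − 31q_Y.
∂π/∂q_Y = 129 − 2q_Y − q_W = 0, so q_Y = 64.5 − 0.5q_W.
Setting q_Y = q_W in the reaction function: q_Y = 64.5 − 0.5q_Y, so q_Y = 64.5 / 1.5 = 43.
Price P = 160 − 86 = 74.
Y's profit: (74 − 31)·43 = 1849.

1849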